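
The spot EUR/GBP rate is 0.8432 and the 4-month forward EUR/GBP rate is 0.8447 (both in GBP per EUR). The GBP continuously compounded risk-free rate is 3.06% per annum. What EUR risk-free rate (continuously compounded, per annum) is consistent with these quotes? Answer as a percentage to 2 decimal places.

F = S·e^((r_GBP − r_EUR)T) ⇒ r_EUR = r_GBP − ln(F/S)/T
ln(0.8447/0.8432) = 0.001777; /(4/12) = 0.005331
r_EUR = 0.0306 − 0.005331 = 0.025269
r_EUR = 2.53%

2.53%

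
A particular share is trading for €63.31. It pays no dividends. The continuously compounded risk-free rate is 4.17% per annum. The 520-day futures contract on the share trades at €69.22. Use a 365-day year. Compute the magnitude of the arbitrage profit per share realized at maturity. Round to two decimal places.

€2.03 per share

Fair futures: F* = S·e^(carry·T), with carry = r = 0.0417
F* = 63.31 · e^(0.0417 × 520/365) = 63.31 · e^0.059408 = 63.31 × 1.061208 = €67.1851
Market €69.22 > fair €67.1851: forward overpriced → cash-and-carry (buy spot, short the forward).
At maturity, profit = |F_mkt − F*| = |69.22 − 67.1851| = €2.03 per share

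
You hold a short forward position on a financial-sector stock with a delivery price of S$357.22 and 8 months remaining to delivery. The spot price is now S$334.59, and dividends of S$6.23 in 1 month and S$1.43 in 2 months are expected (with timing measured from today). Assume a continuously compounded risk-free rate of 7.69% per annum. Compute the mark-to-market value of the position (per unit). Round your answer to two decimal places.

PV(remaining dividends) I = 6.23·e^(−0.0769·1/12) + 1.43·e^(−0.0769·2/12) = 7.6020
Current forward F = (S − I)·e^(rT) = (334.59 − 7.6020)·e^(0.0769·8/12) = 326.9880 × 1.052604 = 344.1889
Value (long) = (F − K)·e^(−rT) = (344.1889 − 357.22) × 0.950025 = -12.3799
Short position value = −(long value) = S$12.38

S$12.38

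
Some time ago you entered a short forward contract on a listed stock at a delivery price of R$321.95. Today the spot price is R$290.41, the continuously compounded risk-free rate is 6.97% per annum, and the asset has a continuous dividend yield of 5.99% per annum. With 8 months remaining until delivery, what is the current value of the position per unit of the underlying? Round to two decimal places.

R$28.29

Current fair forward for the remaining 8 months: F = S·e^((r − q)·T), (r − q) = 0.0697 − 0.0599 = 0.0098
F = 290.41 · e^(0.0098 × 8/12) = 290.41 × 1.006555 = 292.3136
Value of long forward = (F − K)·e^(−rT) = (292.3136 − 321.95) · e^(−0.0697·8/12)
= -29.6364 × 0.954596 = -28.29
Short position value = −(long value) = R$28.29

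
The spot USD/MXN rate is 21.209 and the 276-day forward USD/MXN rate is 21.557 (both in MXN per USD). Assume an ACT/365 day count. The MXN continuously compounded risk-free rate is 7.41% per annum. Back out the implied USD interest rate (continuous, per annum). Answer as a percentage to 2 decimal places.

F = S·e^((r_MXN − r_USD)T) ⇒ r_USD = r_MXN − ln(F/S)/T
ln(21.557/21.209) = 0.016275; /(276/365) = 0.021523
r_USD = 0.0741 − 0.021523 = 0.052577
r_USD = 5.26%

5.26%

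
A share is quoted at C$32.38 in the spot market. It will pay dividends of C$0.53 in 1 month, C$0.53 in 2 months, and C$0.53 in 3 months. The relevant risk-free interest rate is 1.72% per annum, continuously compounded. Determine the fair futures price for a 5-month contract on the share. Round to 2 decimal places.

PV(dividends) I = 0.53·e^(−0.0172·1/12) + 0.53·e^(−0.0172·2/12) + 0.53·e^(−0.0172·3/12)
I = 0.5292 + 0.5285 + 0.5277 = 1.5854
F = (S − I)·e^(rT) = (32.38 − 1.5854) · e^(0.0172·5/12)
= 30.7946 · e^0.007167 = 30.7946 × 1.007193 = C$31.02

C$31.02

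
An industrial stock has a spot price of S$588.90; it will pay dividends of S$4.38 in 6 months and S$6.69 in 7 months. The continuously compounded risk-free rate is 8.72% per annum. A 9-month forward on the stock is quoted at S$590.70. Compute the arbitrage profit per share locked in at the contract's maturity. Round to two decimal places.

S$26.74 per share

PV(dividends) I = 4.38·e^(−0.0872·6/12) + 6.69·e^(−0.0872·7/12) = 10.5513
Fair forward F* = (S − I)·e^(rT) = (588.90 − 10.5513)·e^0.065400 = 578.3487 × 1.067586 = 617.4370
Market S$590.70 < fair 617.4370: forward underpriced → reverse cash-and-carry (short the stock, invest proceeds at r, pay the dividends, go long the forward).
Profit at T = |F_mkt − F*| = |590.70 − 617.4370| = S$26.74 per share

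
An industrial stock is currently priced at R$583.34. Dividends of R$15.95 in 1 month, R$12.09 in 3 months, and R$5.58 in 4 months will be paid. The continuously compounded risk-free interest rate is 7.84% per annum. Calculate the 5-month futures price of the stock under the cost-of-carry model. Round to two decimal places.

R$568.47

PV(dividends) I = 15.95·e^(−0.0784·1/12) + 12.09·e^(−0.0784·3/12) + 5.58·e^(−0.0784·4/12)
I = 15.8461 + 11.8553 + 5.4361 = 33.1375
F = (S − I)·e^(rT) = (583.34 − 33.1375) · e^(0.0784·5/12)
= 550.2025 · e^0.032667 = 550.2025 × 1.033206 = R$568.47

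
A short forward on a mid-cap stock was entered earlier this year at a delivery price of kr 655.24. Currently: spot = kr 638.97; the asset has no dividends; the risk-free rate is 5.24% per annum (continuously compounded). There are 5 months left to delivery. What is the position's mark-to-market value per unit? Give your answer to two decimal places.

kr 2.12

Current fair forward for the remaining 5 months: F = S·e^(r·T), r = 0.0524
F = 638.97 · e^(0.0524 × 5/12) = 638.97 × 1.022073 = 653.0740
Value of long forward = (F − K)·e^(−rT) = (653.0740 − 655.24) · e^(−0.0524·5/12)
= -2.1660 × 0.978403 = -2.12
Short position value = −(long value) = kr 2.12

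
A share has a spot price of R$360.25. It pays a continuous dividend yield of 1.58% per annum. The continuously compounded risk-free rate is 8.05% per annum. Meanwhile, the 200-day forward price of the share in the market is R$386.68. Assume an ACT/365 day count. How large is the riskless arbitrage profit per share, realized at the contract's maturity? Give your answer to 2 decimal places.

Fair forward: F* = S·e^(carry·T), with carry = (r − q) = 0.0805 − 0.0158 = 0.0647
F* = 360.25 · e^(0.0647 × 200/365) = 360.25 · e^0.035452 = 360.25 × 1.036088 = R$373.2507
Market R$386.68 > fair R$373.2507: forward overpriced → cash-and-carry (buy spot, short the forward).
At maturity, profit = |F_mkt − F*| = |386.68 − 373.2507| = R$13.43 per share

R$13.43 per share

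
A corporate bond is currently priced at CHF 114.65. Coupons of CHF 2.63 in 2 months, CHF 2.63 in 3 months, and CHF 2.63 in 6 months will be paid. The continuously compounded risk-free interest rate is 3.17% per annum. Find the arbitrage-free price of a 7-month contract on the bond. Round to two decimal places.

CHF 108.83

PV(coupons) I = 2.63·e^(−0.0317·2/12) + 2.63·e^(−0.0317·3/12) + 2.63·e^(−0.0317·6/12)
I = 2.6161 + 2.6092 + 2.5886 = 7.8139
F = (S − I)·e^(rT) = (114.65 − 7.8139) · e^(0.0317·7/12)
= 106.8361 · e^0.018492 = 106.8361 × 1.018664 = CHF 108.83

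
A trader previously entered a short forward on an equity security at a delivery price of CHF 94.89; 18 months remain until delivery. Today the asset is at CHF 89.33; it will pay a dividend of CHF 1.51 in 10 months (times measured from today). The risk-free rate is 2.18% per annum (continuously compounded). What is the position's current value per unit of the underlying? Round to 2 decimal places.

PV(remaining dividends) I = 1.51·e^(−0.0218·10/12) = 1.4828
Current forward F = (S − I)·e^(rT) = (89.33 − 1.4828)·e^(0.0218·18/12) = 87.8472 × 1.033241 = 90.7673
Value (long) = (F − K)·e^(−rT) = (90.7673 − 94.89) × 0.967829 = -3.9901
Short position value = −(long value) = CHF 3.99

CHF 3.99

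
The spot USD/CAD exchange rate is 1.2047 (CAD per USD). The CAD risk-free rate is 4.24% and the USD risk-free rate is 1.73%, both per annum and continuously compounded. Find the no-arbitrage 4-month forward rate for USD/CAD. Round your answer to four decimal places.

1.2148

F = S·e^((r_CAD − r_USD)T) = 1.2047 · e^((0.0424 − 0.0173) × 4/12)
= 1.2047 · e^0.008367 = 1.2047 × 1.008402
F = 1.2148 CAD per USD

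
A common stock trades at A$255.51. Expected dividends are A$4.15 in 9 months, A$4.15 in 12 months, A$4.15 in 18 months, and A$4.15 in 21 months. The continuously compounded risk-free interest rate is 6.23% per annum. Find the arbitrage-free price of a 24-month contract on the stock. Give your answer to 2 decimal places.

PV(dividends) I = 4.15·e^(−0.0623·9/12) + 4.15·e^(−0.0623·12/12) + 4.15·e^(−0.0623·18/12) + 4.15·e^(−0.0623·21/12)
I = 3.9606 + 3.8993 + 3.7798 + 3.7213 = 15.3610
F = (S − I)·e^(rT) = (255.51 − 15.3610) · e^(0.0623·24/12)
= 240.1490 · e^0.124600 = 240.1490 × 1.132695 = A$272.02

A$272.02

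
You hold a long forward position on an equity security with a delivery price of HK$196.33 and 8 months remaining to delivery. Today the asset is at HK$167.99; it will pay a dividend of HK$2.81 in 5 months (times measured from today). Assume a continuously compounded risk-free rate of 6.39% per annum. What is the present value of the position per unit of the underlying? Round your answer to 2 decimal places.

PV(remaining dividends) I = 2.81·e^(−0.0639·5/12) = 2.7362
Current forward F = (S − I)·e^(rT) = (167.99 − 2.7362)·e^(0.0639·8/12) = 165.2538 × 1.043520 = 172.4456
Value (long) = (F − K)·e^(−rT) = (172.4456 − 196.33) × 0.958295 = -22.8883
Value = -HK$22.89

-HK$22.89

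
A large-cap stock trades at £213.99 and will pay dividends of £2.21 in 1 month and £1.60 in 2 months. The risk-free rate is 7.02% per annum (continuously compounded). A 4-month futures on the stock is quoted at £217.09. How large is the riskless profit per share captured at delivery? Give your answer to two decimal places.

£1.90 per share

PV(dividends) I = 2.21·e^(−0.0702·1/12) + 1.60·e^(−0.0702·2/12) = 3.7785
Fair futures F* = (S − I)·e^(rT) = (213.99 − 3.7785)·e^0.023400 = 210.2115 × 1.023676 = 215.1885
Market £217.09 > fair 215.1885: forward overpriced → cash-and-carry (borrow at r, buy the stock and collect the dividends, short the forward).
Profit at T = |F_mkt − F*| = |217.09 − 215.1885| = £1.90 per share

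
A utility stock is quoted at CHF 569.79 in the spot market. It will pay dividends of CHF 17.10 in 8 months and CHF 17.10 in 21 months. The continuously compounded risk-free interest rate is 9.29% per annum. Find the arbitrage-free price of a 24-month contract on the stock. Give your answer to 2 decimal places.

CHF 649.27

PV(dividends) I = 17.10·e^(−0.0929·8/12) + 17.10·e^(−0.0929·21/12)
I = 16.0731 + 14.5342 = 30.6073
F = (S − I)·e^(rT) = (569.79 − 30.6073) · e^(0.0929·24/12)
= 539.1827 · e^0.185800 = 539.1827 × 1.204181 = CHF 649.27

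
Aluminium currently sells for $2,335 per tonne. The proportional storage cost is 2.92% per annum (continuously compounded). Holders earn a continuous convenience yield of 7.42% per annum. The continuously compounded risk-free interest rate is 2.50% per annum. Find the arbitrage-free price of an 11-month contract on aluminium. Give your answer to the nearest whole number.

Net carry = r + u − y = 0.0250 + 0.0292 − 0.0742 = -0.0200
F = S·e^((r+u−y)T) = 2335 · e^(-0.0200 × 11/12) = 2335 · e^-0.018333
= 2335 × 0.981834 = $2,293 per tonne

$2,293 per tonne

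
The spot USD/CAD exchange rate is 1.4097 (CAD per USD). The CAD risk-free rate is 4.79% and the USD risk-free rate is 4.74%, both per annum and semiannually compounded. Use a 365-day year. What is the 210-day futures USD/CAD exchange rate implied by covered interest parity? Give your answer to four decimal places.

By covered interest parity, F = S · (1+r_CAD/2)^(2T) / (1+r_USD/2)^(2T)
= 1.4097 × 1.027608 / 1.027320 = 1.4097 × 1.000280
F = 1.4101 CAD per USD

1.4101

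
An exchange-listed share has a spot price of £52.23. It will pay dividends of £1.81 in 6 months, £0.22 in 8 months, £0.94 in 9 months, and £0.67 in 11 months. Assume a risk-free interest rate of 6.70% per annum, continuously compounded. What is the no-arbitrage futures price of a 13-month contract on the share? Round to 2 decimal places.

£52.41

PV(dividends) I = 1.81·e^(−0.0670·6/12) + 0.22·e^(−0.0670·8/12) + 0.94·e^(−0.0670·9/12) + 0.67·e^(−0.0670·11/12)
I = 1.7504 + 0.2104 + 0.8939 + 0.6301 = 3.4848
F = (S − I)·e^(rT) = (52.23 − 3.4848) · e^(0.0670·13/12)
= 48.7452 · e^0.072583 = 48.7452 × 1.075282 = £52.41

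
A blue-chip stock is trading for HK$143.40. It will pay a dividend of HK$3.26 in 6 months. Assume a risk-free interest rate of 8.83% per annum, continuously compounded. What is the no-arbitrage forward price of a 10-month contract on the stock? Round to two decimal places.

HK$150.99

PV(dividends) I = 3.26·e^(−0.0883·6/12)
I = 3.1192
F = (S − I)·e^(rT) = (143.40 − 3.1192) · e^(0.0883·10/12)
= 140.2808 · e^0.073583 = 140.2808 × 1.076358 = HK$150.99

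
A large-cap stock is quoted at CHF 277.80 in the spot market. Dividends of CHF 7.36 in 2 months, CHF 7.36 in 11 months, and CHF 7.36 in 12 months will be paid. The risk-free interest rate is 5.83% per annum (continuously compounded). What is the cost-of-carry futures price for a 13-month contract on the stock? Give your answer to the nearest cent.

CHF 273.32

PV(dividends) I = 7.36·e^(−0.0583·2/12) + 7.36·e^(−0.0583·11/12) + 7.36·e^(−0.0583·12/12)
I = 7.2888 + 6.9770 + 6.9432 = 21.2090
F = (S − I)·e^(rT) = (277.80 − 21.2090) · e^(0.0583·13/12)
= 256.5910 · e^0.063158 = 256.5910 × 1.065195 = CHF 273.32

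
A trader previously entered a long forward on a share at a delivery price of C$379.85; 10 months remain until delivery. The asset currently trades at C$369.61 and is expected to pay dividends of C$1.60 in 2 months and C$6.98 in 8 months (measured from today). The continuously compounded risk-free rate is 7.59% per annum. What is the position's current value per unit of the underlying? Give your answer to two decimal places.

C$4.83

PV(remaining dividends) I = 1.60·e^(−0.0759·2/12) + 6.98·e^(−0.0759·8/12) = 8.2155
Current forward F = (S − I)·e^(rT) = (369.61 − 8.2155)·e^(0.0759·10/12) = 361.3945 × 1.065293 = 384.9910
Value (long) = (F − K)·e^(−rT) = (384.9910 − 379.85) × 0.938709 = 4.8259
Value = C$4.83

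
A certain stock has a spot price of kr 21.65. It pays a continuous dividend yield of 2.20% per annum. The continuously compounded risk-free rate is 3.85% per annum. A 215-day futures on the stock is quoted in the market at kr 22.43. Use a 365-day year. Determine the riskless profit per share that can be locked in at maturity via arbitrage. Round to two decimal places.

kr 0.57 per share

Fair futures: F* = S·e^(carry·T), with carry = (r − q) = 0.0385 − 0.0220 = 0.0165
F* = 21.65 · e^(0.0165 × 215/365) = 21.65 · e^0.009719 = 21.65 × 1.009766 = kr 21.8614
Market kr 22.43 > fair kr 21.8614: forward overpriced → cash-and-carry (buy spot, short the forward).
At maturity, profit = |F_mkt − F*| = |22.43 − 21.8614| = kr 0.57 per share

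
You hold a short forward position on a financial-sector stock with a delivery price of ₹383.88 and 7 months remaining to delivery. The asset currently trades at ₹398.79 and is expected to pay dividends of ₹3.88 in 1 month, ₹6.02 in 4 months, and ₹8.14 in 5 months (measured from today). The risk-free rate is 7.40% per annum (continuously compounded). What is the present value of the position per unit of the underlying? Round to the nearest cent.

-₹13.51

PV(remaining dividends) I = 3.88·e^(−0.0740·1/12) + 6.02·e^(−0.0740·4/12) + 8.14·e^(−0.0740·5/12) = 17.6223
Current forward F = (S − I)·e^(rT) = (398.79 − 17.6223)·e^(0.0740·7/12) = 381.1677 × 1.044112 = 397.9818
Value (long) = (F − K)·e^(−rT) = (397.9818 − 383.88) × 0.957752 = 13.5060
Short position value = −(long value) = -₹13.51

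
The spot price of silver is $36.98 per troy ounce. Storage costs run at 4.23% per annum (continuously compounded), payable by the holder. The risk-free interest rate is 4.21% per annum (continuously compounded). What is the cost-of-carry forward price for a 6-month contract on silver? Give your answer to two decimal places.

Net carry = r + u − y = 0.0421 + 0.0423 − 0.0000 = 0.0844
F = S·e^((r+u−y)T) = 36.98 · e^(0.0844 × 6/12) = 36.98 · e^0.042200
= 36.98 × 1.043103 = $38.57 per troy ounce

$38.57 per troy ounce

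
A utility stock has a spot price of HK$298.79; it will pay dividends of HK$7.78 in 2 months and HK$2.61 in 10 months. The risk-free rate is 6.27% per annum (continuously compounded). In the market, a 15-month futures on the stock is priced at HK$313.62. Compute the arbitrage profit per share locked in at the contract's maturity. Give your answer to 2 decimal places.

PV(dividends) I = 7.78·e^(−0.0627·2/12) + 2.61·e^(−0.0627·10/12) = 10.1763
Fair futures F* = (S − I)·e^(rT) = (298.79 − 10.1763)·e^0.078375 = 288.6137 × 1.081528 = 312.1438
Market HK$313.62 > fair 312.1438: forward overpriced → cash-and-carry (borrow at r, buy the stock and collect the dividends, short the forward).
Profit at T = |F_mkt − F*| = |313.62 − 312.1438| = HK$1.48 per share

HK$1.48 per share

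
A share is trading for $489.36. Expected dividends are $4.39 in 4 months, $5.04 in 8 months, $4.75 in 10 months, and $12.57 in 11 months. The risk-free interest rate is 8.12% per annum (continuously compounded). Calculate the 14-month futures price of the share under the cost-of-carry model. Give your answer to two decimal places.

PV(dividends) I = 4.39·e^(−0.0812·4/12) + 5.04·e^(−0.0812·8/12) + 4.75·e^(−0.0812·10/12) + 12.57·e^(−0.0812·11/12)
I = 4.2728 + 4.7744 + 4.4392 + 11.6683 = 25.1547
F = (S − I)·e^(rT) = (489.36 − 25.1547) · e^(0.0812·14/12)
= 464.2053 · e^0.094733 = 464.2053 × 1.099365 = $510.33

$510.33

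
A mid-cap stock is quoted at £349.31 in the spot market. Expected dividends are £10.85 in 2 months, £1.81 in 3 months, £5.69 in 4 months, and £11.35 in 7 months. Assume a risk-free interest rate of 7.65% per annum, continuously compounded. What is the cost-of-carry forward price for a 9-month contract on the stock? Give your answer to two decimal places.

PV(dividends) I = 10.85·e^(−0.0765·2/12) + 1.81·e^(−0.0765·3/12) + 5.69·e^(−0.0765·4/12) + 11.35·e^(−0.0765·7/12)
I = 10.7125 + 1.7757 + 5.5467 + 10.8546 = 28.8895
F = (S − I)·e^(rT) = (349.31 − 28.8895) · e^(0.0765·9/12)
= 320.4205 · e^0.057375 = 320.4205 × 1.059053 = £339.34

£339.34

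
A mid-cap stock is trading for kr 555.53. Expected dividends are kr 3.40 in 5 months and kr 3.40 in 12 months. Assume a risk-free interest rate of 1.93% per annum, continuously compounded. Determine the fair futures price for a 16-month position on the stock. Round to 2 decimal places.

PV(dividends) I = 3.40·e^(−0.0193·5/12) + 3.40·e^(−0.0193·12/12)
I = 3.3728 + 3.3350 = 6.7078
F = (S − I)·e^(rT) = (555.53 − 6.7078) · e^(0.0193·16/12)
= 548.8222 · e^0.025733 = 548.8222 × 1.026067 = kr 563.13

kr 563.13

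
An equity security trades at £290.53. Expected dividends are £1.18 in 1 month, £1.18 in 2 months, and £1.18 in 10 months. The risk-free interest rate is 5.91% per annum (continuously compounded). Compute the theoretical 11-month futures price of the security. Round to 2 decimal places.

£303.04

PV(dividends) I = 1.18·e^(−0.0591·1/12) + 1.18·e^(−0.0591·2/12) + 1.18·e^(−0.0591·10/12)
I = 1.1742 + 1.1684 + 1.1233 = 3.4659
F = (S − I)·e^(rT) = (290.53 − 3.4659) · e^(0.0591·11/12)
= 287.0641 · e^0.054175 = 287.0641 × 1.055669 = £303.04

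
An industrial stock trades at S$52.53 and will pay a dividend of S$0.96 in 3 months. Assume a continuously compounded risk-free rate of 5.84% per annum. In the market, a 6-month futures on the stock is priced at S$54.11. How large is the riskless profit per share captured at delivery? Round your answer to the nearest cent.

S$1.00 per share

PV(dividends) I = 0.96·e^(−0.0584·3/12) = 0.9461
Fair futures F* = (S − I)·e^(rT) = (52.53 − 0.9461)·e^0.029200 = 51.5839 × 1.029630 = 53.1123
Market S$54.11 > fair 53.1123: forward overpriced → cash-and-carry (borrow at r, buy the stock and collect the dividends, short the forward).
Profit at T = |F_mkt − F*| = |54.11 − 53.1123| = S$1.00 per share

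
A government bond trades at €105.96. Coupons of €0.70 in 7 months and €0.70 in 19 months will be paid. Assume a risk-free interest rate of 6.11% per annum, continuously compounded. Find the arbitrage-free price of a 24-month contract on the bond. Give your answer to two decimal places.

€118.25

PV(coupons) I = 0.70·e^(−0.0611·7/12) + 0.70·e^(−0.0611·19/12)
I = 0.6755 + 0.6355 = 1.3110
F = (S − I)·e^(rT) = (105.96 − 1.3110) · e^(0.0611·24/12)
= 104.6490 · e^0.122200 = 104.6490 × 1.129980 = €118.25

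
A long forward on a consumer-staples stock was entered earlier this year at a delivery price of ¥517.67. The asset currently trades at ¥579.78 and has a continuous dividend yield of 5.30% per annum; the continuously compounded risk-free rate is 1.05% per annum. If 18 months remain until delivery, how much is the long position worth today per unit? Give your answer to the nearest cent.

¥25.89

Current fair forward for the remaining 18 months: F = S·e^((r − q)·T), (r − q) = 0.0105 − 0.0530 = -0.0425
F = 579.78 · e^(-0.0425 × 18/12) = 579.78 × 0.938240 = 543.9728
Value of long forward = (F − K)·e^(−rT) = (543.9728 − 517.67) · e^(−0.0105·18/12)
= 26.3028 × 0.984373 = 25.89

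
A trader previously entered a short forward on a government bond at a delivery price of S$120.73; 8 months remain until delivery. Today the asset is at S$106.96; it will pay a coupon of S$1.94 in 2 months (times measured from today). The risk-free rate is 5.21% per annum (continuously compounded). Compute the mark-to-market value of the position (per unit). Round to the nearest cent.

PV(remaining coupons) I = 1.94·e^(−0.0521·2/12) = 1.9232
Current forward F = (S − I)·e^(rT) = (106.96 − 1.9232)·e^(0.0521·8/12) = 105.0368 × 1.035344 = 108.7492
Value (long) = (F − K)·e^(−rT) = (108.7492 − 120.73) × 0.965863 = -11.5718
Short position value = −(long value) = S$11.57

S$11.57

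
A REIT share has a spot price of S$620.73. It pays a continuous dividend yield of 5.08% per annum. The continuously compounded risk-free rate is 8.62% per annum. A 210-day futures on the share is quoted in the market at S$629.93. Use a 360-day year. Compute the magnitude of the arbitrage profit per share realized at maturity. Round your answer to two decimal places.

S$3.75 per share

Fair futures: F* = S·e^(carry·T), with carry = (r − q) = 0.0862 − 0.0508 = 0.0354
F* = 620.73 · e^(0.0354 × 210/360) = 620.73 · e^0.020650 = 620.73 × 1.020865 = S$633.6815
Market S$629.93 < fair S$633.6815: forward underpriced → reverse cash-and-carry (short spot, go long the forward).
At maturity, profit = |F_mkt − F*| = |629.93 − 633.6815| = S$3.75 per share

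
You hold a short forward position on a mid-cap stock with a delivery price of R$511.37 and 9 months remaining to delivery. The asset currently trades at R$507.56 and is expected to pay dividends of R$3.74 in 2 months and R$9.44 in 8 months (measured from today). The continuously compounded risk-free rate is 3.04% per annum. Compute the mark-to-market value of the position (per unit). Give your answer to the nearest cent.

PV(remaining dividends) I = 3.74·e^(−0.0304·2/12) + 9.44·e^(−0.0304·8/12) = 12.9717
Current forward F = (S − I)·e^(rT) = (507.56 − 12.9717)·e^(0.0304·9/12) = 494.5883 × 1.023062 = 505.9945
Value (long) = (F − K)·e^(−rT) = (505.9945 − 511.37) × 0.977458 = -5.2543
Short position value = −(long value) = R$5.25

R$5.25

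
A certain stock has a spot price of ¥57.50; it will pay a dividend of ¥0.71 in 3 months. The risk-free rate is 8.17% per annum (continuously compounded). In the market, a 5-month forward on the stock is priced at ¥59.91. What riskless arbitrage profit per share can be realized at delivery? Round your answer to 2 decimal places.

¥1.14 per share

PV(dividends) I = 0.71·e^(−0.0817·3/12) = 0.6956
Fair forward F* = (S − I)·e^(rT) = (57.50 − 0.6956)·e^0.034042 = 56.8044 × 1.034628 = 58.7714
Market ¥59.91 > fair 58.7714: forward overpriced → cash-and-carry (borrow at r, buy the stock and collect the dividends, short the forward).
Profit at T = |F_mkt − F*| = |59.91 − 58.7714| = ¥1.14 per share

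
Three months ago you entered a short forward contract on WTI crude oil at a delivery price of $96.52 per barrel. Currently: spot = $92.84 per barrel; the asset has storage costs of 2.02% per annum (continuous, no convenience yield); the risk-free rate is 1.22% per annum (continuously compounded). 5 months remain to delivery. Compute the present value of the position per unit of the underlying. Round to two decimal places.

Current fair forward for the remaining 5 months: F = S·e^((r + u)·T), (r + u) = 0.0122 + 0.0202 = 0.0324
F = 92.84 · e^(0.0324 × 5/12) = 92.84 × 1.013592 = 94.1019
Value of long forward = (F − K)·e^(−rT) = (94.1019 − 96.52) · e^(−0.0122·5/12)
= -2.4181 × 0.994930 = -2.41
Short position value = −(long value) = $2.41

$2.41 per barrel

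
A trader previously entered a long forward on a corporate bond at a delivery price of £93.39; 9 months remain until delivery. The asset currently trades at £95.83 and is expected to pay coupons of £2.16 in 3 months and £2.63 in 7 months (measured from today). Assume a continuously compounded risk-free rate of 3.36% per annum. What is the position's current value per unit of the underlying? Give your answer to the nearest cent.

£0.04

PV(remaining coupons) I = 2.16·e^(−0.0336·3/12) + 2.63·e^(−0.0336·7/12) = 4.7209
Current forward F = (S − I)·e^(rT) = (95.83 − 4.7209)·e^(0.0336·9/12) = 91.1091 × 1.025520 = 93.4342
Value (long) = (F − K)·e^(−rT) = (93.4342 − 93.39) × 0.975115 = 0.0431
Value = £0.04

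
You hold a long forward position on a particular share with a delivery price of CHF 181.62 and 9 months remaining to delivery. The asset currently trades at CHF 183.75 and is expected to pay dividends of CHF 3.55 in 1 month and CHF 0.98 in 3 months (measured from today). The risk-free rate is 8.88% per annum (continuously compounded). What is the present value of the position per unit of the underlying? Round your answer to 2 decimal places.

PV(remaining dividends) I = 3.55·e^(−0.0888·1/12) + 0.98·e^(−0.0888·3/12) = 4.4823
Current forward F = (S − I)·e^(rT) = (183.75 − 4.4823)·e^(0.0888·9/12) = 179.2677 × 1.068868 = 191.6135
Value (long) = (F − K)·e^(−rT) = (191.6135 − 181.62) × 0.935569 = 9.3496
Value = CHF 9.35

CHF 9.35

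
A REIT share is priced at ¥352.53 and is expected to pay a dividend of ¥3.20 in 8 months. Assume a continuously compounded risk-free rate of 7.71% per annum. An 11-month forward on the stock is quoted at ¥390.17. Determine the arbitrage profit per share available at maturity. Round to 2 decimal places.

¥15.09 per share

PV(dividends) I = 3.20·e^(−0.0771·8/12) = 3.0397
Fair forward F* = (S − I)·e^(rT) = (352.53 − 3.0397)·e^0.070675 = 349.4903 × 1.073232 = 375.0842
Market ¥390.17 > fair 375.0842: forward overpriced → cash-and-carry (borrow at r, buy the stock and collect the dividends, short the forward).
Profit at T = |F_mkt − F*| = |390.17 − 375.0842| = ¥15.09 per share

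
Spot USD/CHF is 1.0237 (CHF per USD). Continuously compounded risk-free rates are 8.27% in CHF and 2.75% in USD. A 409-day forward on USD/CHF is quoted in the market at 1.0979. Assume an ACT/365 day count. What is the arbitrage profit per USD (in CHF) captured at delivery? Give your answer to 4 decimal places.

0.0089 per USD (in CHF)

Fair forward: F* = S·e^(carry·T), with carry = (r_CHF − r_USD) = 0.0827 − 0.0275 = 0.0552
F* = 1.0237 · e^(0.0552 × 409/365) = 1.0237 · e^0.061854 = 1.0237 × 1.063807 = 1.0890
Market 1.0979 > fair 1.0890: forward overpriced → cash-and-carry (buy spot, short the forward).
At maturity, profit = |F_mkt − F*| = |1.0979 − 1.0890| = 0.0089 per USD (in CHF)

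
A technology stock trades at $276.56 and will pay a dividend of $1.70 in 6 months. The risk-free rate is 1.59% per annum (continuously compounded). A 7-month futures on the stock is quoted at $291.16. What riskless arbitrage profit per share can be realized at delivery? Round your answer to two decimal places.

$13.73 per share

PV(dividends) I = 1.70·e^(−0.0159·6/12) = 1.6865
Fair futures F* = (S − I)·e^(rT) = (276.56 − 1.6865)·e^0.009275 = 274.8735 × 1.009318 = 277.4348
Market $291.16 > fair 277.4348: forward overpriced → cash-and-carry (borrow at r, buy the stock and collect the dividends, short the forward).
Profit at T = |F_mkt − F*| = |291.16 − 277.4348| = $13.73 per share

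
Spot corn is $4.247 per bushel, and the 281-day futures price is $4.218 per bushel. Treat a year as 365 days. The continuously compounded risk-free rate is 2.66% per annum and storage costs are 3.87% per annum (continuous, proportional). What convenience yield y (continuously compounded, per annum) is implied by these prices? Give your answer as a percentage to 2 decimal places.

F = S·e^((r+u−y)T) ⇒ (r+u−y) = ln(F/S)/T
ln(4.218/4.247) = -0.006852; /T ⇒ -0.008900
y = r + u − ln(F/S)/T = 0.0266 + 0.0387 + 0.008900 = 0.074200
y = 7.42%

7.42%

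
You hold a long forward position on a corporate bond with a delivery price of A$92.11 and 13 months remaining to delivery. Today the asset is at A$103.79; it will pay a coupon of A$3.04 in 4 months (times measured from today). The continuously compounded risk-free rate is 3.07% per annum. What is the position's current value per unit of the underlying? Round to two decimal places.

A$11.68

PV(remaining coupons) I = 3.04·e^(−0.0307·4/12) = 3.0090
Current forward F = (S − I)·e^(rT) = (103.79 − 3.0090)·e^(0.0307·13/12) = 100.7810 × 1.033818 = 104.1892
Value (long) = (F − K)·e^(−rT) = (104.1892 − 92.11) × 0.967289 = 11.6841
Value = A$11.68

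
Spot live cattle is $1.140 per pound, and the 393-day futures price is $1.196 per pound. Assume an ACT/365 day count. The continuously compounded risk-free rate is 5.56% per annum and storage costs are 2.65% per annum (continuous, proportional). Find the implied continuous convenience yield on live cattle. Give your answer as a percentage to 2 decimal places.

F = S·e^((r+u−y)T) ⇒ (r+u−y) = ln(F/S)/T
ln(1.196/1.140) = 0.047954; /T ⇒ 0.044537
y = r + u − ln(F/S)/T = 0.0556 + 0.0265 − 0.044537 = 0.037563
y = 3.76%

3.76%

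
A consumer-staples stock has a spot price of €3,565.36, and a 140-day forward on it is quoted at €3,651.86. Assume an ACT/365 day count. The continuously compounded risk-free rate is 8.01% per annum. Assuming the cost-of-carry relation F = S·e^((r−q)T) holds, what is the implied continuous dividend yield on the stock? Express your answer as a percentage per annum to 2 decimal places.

1.76%

From F = S·e^((r−q)T): (r − q) = ln(F/S)/T
ln(3651.86/3565.36) = ln(1.024261) = 0.023971
(r − q) = 0.023971 / (140/365) = 0.062496
q = r − ln(F/S)/T = 0.0801 − 0.062496 = 0.017604
q = 1.76%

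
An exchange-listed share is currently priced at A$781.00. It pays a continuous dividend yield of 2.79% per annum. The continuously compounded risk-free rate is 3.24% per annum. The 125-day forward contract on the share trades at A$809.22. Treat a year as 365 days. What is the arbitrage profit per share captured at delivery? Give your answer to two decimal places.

Fair forward: F* = S·e^(carry·T), with carry = (r − q) = 0.0324 − 0.0279 = 0.0045
F* = 781.00 · e^(0.0045 × 125/365) = 781.00 · e^0.001541 = 781.00 × 1.001542 = A$782.2043
Market A$809.22 > fair A$782.2043: forward overpriced → cash-and-carry (buy spot, short the forward).
At maturity, profit = |F_mkt − F*| = |809.22 − 782.2043| = A$27.02 per share

A$27.02 per share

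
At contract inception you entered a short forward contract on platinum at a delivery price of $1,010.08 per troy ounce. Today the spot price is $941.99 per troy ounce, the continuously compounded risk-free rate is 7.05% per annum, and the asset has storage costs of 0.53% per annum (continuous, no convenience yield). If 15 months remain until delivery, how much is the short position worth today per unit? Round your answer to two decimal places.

Current fair forward for the remaining 15 months: F = S·e^((r + u)·T), (r + u) = 0.0705 + 0.0053 = 0.0758
F = 941.99 · e^(0.0758 × 15/12) = 941.99 × 1.099384 = 1035.6087
Value of long forward = (F − K)·e^(−rT) = (1035.6087 − 1010.08) · e^(−0.0705·15/12)
= 25.5287 × 0.915646 = 23.38
Short position value = −(long value) = -$23.38

-$23.38 per troy ounce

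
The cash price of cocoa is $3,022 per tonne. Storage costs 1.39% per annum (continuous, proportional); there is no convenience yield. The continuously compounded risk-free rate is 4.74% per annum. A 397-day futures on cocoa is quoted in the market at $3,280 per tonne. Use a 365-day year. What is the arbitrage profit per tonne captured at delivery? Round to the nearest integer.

Fair futures: F* = S·e^(carry·T), with carry = (r + u) = 0.0474 + 0.0139 = 0.0613
F* = 3022 · e^(0.0613 × 397/365) = 3022 · e^0.066674 = 3022 × 1.068947 = $3230.3578
Market $3280 > fair $3230.3578: forward overpriced → cash-and-carry (buy spot, short the forward).
At maturity, profit = |F_mkt − F*| = |3280 − 3230.3578| = $50 per tonne

$50 per tonne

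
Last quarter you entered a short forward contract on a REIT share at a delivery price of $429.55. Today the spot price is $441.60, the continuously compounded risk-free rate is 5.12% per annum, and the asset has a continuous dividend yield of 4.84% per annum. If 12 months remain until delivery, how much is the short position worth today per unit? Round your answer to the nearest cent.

-$12.62

Current fair forward for the remaining 12 months: F = S·e^((r − q)·T), (r − q) = 0.0512 − 0.0484 = 0.0028
F = 441.60 · e^(0.0028 × 12/12) = 441.60 × 1.002804 = 442.8382
Value of long forward = (F − K)·e^(−rT) = (442.8382 − 429.55) · e^(−0.0512·12/12)
= 13.2882 × 0.950089 = 12.62
Short position value = −(long value) = -$12.62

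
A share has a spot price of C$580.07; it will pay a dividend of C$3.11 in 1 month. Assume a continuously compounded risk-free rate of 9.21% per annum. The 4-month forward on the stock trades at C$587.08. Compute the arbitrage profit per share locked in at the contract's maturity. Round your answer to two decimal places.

C$7.89 per share

PV(dividends) I = 3.11·e^(−0.0921·1/12) = 3.0862
Fair forward F* = (S − I)·e^(rT) = (580.07 − 3.0862)·e^0.030700 = 576.9838 × 1.031176 = 594.9718
Market C$587.08 < fair 594.9718: forward underpriced → reverse cash-and-carry (short the stock, invest proceeds at r, pay the dividends, go long the forward).
Profit at T = |F_mkt − F*| = |587.08 − 594.9718| = C$7.89 per share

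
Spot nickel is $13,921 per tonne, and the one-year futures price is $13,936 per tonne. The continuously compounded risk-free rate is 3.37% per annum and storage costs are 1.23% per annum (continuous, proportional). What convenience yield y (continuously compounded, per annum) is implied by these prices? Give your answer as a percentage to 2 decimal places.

4.49%

F = S·e^((r+u−y)T) ⇒ (r+u−y) = ln(F/S)/T
ln(13936/13921) = 0.001077; /T ⇒ 0.001077
y = r + u − ln(F/S)/T = 0.0337 + 0.0123 − 0.001077 = 0.044923
y = 4.49%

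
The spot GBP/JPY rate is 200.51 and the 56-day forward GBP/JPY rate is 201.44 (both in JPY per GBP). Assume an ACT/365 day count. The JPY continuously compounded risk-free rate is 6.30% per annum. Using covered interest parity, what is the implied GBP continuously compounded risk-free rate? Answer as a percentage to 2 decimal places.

3.28%

F = S·e^((r_JPY − r_GBP)T) ⇒ r_GBP = r_JPY − ln(F/S)/T
ln(201.44/200.51) = 0.004627; /(56/365) = 0.030158
r_GBP = 0.0630 − 0.030158 = 0.032842
r_GBP = 3.28%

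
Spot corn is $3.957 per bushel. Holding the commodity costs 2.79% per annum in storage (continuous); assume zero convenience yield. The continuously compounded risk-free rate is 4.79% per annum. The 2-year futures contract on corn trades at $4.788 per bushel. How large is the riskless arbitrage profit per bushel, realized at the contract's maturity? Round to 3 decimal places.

Fair futures: F* = S·e^(carry·T), with carry = (r + u) = 0.0479 + 0.0279 = 0.0758
F* = 3.957 · e^(0.0758 × 2) = 3.957 · e^0.151600 = 3.957 × 1.163695 = $4.6047
Market $4.788 > fair $4.6047: forward overpriced → cash-and-carry (buy spot, short the forward).
At maturity, profit = |F_mkt − F*| = |4.788 − 4.6047| = $0.183 per bushel

$0.183 per bushel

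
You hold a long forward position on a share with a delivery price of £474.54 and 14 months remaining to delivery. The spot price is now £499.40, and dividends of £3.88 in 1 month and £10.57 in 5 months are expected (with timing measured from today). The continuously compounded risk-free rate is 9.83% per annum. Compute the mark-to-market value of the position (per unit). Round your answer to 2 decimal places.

PV(remaining dividends) I = 3.88·e^(−0.0983·1/12) + 10.57·e^(−0.0983·5/12) = 13.9942
Current forward F = (S − I)·e^(rT) = (499.40 − 13.9942)·e^(0.0983·14/12) = 485.4058 × 1.121518 = 544.3913
Value (long) = (F − K)·e^(−rT) = (544.3913 − 474.54) × 0.891648 = 62.2828
Value = £62.28

£62.28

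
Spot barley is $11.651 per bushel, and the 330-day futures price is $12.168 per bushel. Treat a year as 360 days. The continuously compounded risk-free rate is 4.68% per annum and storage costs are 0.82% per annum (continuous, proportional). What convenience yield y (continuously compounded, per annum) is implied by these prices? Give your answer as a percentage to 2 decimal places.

F = S·e^((r+u−y)T) ⇒ (r+u−y) = ln(F/S)/T
ln(12.168/11.651) = 0.043418; /T ⇒ 0.047365
y = r + u − ln(F/S)/T = 0.0468 + 0.0082 − 0.047365 = 0.007635
y = 0.76%

0.76%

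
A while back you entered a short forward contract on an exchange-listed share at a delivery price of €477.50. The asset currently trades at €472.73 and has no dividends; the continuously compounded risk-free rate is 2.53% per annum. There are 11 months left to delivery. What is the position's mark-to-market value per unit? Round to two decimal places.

Current fair forward for the remaining 11 months: F = S·e^(r·T), r = 0.0253
F = 472.73 · e^(0.0253 × 11/12) = 472.73 × 1.023463 = 483.8217
Value of long forward = (F − K)·e^(−rT) = (483.8217 − 477.50) · e^(−0.0253·11/12)
= 6.3217 × 0.977075 = 6.18
Short position value = −(long value) = -€6.18

-€6.18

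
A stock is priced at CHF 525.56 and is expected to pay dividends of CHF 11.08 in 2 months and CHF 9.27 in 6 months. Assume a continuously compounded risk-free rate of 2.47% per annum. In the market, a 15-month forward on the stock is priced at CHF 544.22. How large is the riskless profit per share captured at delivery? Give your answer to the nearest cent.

CHF 23.00 per share

PV(dividends) I = 11.08·e^(−0.0247·2/12) + 9.27·e^(−0.0247·6/12) = 20.1907
Fair forward F* = (S − I)·e^(rT) = (525.56 − 20.1907)·e^0.030875 = 505.3693 × 1.031357 = 521.2162
Market CHF 544.22 > fair 521.2162: forward overpriced → cash-and-carry (borrow at r, buy the stock and collect the dividends, short the forward).
Profit at T = |F_mkt − F*| = |544.22 − 521.2162| = CHF 23.00 per share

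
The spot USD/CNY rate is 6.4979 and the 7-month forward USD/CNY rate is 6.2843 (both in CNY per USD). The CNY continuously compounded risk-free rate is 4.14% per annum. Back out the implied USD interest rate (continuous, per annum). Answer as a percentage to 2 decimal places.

9.87%

F = S·e^((r_CNY − r_USD)T) ⇒ r_USD = r_CNY − ln(F/S)/T
ln(6.2843/6.4979) = -0.033425; /(7/12) = -0.057300
r_USD = 0.0414 + 0.057300 = 0.098700
r_USD = 9.87%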